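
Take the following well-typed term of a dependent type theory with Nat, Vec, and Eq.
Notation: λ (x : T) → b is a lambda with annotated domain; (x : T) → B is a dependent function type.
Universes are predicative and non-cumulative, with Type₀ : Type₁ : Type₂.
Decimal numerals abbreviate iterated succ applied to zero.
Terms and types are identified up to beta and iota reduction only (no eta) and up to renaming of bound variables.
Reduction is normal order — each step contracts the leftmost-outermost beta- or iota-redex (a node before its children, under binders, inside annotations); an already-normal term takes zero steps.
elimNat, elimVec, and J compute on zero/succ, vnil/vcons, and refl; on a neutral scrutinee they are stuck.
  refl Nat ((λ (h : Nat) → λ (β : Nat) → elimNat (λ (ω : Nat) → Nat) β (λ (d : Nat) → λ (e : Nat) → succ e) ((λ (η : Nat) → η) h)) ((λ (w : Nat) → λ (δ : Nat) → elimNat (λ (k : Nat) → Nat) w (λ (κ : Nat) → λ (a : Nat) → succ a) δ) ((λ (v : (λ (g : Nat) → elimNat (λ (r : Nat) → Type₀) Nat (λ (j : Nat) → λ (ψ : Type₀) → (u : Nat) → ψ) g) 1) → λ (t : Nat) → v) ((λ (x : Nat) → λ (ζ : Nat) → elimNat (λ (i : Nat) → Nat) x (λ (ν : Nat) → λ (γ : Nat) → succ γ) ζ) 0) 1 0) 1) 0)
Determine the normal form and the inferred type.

normal form:
  refl Nat 1
type:
  Eq Nat 1 1
observation: 18 normal-order steps normalize the term, beginning with a beta-redex.


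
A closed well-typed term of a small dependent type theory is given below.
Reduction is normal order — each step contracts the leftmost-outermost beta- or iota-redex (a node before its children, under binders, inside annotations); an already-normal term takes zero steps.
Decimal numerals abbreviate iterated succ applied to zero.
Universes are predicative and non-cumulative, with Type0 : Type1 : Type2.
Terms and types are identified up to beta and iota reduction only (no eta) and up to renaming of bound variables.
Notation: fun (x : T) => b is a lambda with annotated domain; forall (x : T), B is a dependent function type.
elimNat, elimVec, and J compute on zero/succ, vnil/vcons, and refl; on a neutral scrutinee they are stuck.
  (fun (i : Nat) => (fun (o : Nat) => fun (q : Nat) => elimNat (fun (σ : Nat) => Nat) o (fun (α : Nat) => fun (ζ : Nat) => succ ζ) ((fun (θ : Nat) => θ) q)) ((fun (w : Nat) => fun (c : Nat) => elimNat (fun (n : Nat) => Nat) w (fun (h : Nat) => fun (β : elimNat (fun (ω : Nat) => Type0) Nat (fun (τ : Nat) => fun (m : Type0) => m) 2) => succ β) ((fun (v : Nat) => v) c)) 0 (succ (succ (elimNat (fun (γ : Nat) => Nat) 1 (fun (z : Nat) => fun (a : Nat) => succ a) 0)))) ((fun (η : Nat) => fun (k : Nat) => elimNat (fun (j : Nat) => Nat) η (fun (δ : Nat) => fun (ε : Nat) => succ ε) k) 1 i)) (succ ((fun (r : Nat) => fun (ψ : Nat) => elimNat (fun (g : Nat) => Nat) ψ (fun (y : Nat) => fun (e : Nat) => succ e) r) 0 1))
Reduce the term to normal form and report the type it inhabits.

reduced normal form:
  6
type:
  Nat
observation: 47 normal-order steps normalize the term, beginning with a beta-redex.


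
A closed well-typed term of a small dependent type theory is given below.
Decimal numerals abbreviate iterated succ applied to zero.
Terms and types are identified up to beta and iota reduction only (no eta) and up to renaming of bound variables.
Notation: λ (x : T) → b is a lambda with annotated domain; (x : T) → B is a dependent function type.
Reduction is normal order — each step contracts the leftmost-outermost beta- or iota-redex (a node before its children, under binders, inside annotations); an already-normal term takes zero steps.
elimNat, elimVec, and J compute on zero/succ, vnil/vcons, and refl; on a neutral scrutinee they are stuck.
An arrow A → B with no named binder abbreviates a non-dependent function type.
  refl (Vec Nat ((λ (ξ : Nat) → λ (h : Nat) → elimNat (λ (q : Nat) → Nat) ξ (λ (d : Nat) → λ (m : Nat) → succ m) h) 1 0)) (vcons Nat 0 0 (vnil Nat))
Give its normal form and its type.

reduced normal form:
  refl (Vec Nat 1) (vcons Nat 0 0 (vnil Nat))
the term's type:
  Eq (Vec Nat 1) (vcons Nat 0 0 (vnil Nat)) (vcons Nat 0 0 (vnil Nat))
observation: the first redex contracted is a beta-redex; the normal form is reached in 3 normal-order steps.


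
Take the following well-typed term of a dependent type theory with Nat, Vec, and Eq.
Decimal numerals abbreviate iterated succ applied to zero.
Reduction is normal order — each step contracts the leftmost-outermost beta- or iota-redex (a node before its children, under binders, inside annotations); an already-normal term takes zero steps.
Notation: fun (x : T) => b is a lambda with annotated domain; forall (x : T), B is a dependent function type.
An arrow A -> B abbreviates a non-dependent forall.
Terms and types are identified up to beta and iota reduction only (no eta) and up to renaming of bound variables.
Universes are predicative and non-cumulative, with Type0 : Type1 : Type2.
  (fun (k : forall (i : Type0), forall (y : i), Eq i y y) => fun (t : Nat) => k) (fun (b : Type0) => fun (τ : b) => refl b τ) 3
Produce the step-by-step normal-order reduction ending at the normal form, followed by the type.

reduction (normal order):
  (fun (k : forall (i : Type0), forall (y : i), Eq i y y) => fun (t : Nat) => k) (fun (b : Type0) => fun (τ : b) => refl b τ) 3
  ~> (fun (k : Nat) => fun (i : Type0) => fun (y : i) => refl i y) 3
  ~> fun (k : Type0) => fun (i : k) => refl k i
type:
  forall (k : Type0), forall (i : k), Eq k i i


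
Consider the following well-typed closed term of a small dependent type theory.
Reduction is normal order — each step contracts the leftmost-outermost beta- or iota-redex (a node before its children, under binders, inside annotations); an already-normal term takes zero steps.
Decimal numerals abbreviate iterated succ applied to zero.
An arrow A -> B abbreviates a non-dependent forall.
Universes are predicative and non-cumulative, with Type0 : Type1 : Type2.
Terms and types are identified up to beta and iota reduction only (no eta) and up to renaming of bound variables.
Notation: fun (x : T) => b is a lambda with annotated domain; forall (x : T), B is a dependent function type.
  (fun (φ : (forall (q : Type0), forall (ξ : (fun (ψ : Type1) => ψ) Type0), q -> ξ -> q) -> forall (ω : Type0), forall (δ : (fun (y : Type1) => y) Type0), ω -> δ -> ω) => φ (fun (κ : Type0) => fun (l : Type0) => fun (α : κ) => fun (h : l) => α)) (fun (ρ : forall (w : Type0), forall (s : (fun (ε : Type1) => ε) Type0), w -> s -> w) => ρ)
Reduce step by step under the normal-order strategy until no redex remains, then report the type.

normal-order reduction sequence:
  (fun (φ : (forall (q : Type0), forall (ξ : (fun (ψ : Type1) => ψ) Type0), q -> ξ -> q) -> forall (ω : Type0), forall (δ : (fun (y : Type1) => y) Type0), ω -> δ -> ω) => φ (fun (κ : Type0) => fun (l : Type0) => fun (α : κ) => fun (h : l) => α)) (fun (ρ : forall (w : Type0), forall (s : (fun (ε : Type1) => ε) Type0), w -> s -> w) => ρ)
  ~> (fun (φ : forall (q : Type0), forall (ξ : (fun (ψ : Type1) => ψ) Type0), q -> ξ -> q) => φ) (fun (ω : Type0) => fun (δ : Type0) => fun (y : ω) => fun (κ : δ) => y)
  ~> fun (φ : Type0) => fun (q : Type0) => fun (ξ : φ) => fun (ψ : q) => ξ
the term's type:
  forall (φ : Type0), forall (q : Type0), φ -> q -> φ


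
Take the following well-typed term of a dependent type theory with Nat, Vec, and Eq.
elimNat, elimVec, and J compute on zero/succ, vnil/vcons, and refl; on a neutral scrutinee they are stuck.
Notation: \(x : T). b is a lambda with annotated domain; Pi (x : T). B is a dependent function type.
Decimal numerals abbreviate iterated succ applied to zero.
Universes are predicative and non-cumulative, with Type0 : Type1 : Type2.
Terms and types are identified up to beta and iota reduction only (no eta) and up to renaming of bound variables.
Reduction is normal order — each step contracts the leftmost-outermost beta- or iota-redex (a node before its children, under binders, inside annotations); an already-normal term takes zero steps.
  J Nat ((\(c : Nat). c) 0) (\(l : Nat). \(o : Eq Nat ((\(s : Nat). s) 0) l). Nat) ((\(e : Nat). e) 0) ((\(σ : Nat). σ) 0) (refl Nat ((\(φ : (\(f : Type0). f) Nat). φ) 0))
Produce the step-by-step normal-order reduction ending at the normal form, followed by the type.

normal-order reduction sequence:
  J Nat ((\(c : Nat). c) 0) (\(l : Nat). \(o : Eq Nat ((\(s : Nat). s) 0) l). Nat) ((\(e : Nat). e) 0) ((\(σ : Nat). σ) 0) (refl Nat ((\(φ : (\(f : Type0). f) Nat). φ) 0))
  ~> (\(c : Nat). c) 0
  ~> 0
type:
  Nat


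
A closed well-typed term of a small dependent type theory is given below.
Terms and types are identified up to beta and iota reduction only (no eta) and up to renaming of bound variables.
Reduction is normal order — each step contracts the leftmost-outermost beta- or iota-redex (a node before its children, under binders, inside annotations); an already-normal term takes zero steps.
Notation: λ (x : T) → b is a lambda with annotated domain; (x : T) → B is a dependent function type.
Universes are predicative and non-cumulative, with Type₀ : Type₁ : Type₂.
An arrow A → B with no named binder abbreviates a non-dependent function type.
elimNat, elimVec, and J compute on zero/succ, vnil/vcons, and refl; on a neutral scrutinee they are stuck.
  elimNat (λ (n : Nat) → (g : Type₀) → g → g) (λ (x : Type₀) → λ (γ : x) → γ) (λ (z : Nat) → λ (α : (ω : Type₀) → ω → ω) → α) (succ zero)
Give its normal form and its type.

normal form:
  λ (n : Type₀) → λ (g : n) → g
the term's type:
  (n : Type₀) → n → n
observation: 4 normal-order steps separate the term from its normal form.


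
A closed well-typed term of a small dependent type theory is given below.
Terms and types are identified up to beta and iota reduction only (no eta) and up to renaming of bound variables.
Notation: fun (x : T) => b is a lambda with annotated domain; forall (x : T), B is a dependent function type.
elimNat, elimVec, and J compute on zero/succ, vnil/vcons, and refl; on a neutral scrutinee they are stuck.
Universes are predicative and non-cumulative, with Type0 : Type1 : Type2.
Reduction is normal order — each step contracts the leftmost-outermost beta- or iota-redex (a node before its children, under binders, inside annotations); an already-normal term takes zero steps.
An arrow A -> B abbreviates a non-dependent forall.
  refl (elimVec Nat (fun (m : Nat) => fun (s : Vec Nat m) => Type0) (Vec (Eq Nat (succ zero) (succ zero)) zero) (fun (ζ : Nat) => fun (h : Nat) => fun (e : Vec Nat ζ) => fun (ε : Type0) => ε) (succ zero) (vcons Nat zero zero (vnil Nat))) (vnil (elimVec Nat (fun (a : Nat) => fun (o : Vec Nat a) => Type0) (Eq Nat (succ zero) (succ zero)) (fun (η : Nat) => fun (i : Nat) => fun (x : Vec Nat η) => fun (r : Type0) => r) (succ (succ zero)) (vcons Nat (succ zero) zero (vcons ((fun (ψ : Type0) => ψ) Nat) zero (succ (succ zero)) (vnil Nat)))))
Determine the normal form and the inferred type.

resulting normal form:
  refl (Vec (Eq Nat (succ zero) (succ zero)) zero) (vnil (Eq Nat (succ zero) (succ zero)))
inferred type:
  Eq (Vec (Eq Nat (succ zero) (succ zero)) zero) (vnil (Eq Nat (succ zero) (succ zero))) (vnil (Eq Nat (succ zero) (succ zero)))
observation: 17 normal-order steps separate the term from its normal form.


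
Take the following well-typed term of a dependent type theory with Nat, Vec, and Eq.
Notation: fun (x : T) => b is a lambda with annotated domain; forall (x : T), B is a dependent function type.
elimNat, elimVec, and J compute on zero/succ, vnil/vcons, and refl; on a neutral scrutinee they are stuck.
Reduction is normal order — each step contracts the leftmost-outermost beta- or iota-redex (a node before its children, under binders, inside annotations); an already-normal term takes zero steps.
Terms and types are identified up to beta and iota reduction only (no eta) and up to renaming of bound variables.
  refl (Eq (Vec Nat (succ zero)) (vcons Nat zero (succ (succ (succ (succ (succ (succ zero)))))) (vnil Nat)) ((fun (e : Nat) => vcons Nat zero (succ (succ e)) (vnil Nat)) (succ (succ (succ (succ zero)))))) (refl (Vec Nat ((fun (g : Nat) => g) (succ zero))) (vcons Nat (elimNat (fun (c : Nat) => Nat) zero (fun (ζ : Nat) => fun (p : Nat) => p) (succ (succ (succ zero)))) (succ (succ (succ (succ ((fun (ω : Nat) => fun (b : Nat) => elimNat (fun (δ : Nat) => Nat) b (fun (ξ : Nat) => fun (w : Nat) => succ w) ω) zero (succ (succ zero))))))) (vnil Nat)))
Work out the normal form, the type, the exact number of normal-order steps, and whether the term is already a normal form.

reduced normal form:
  refl (Eq (Vec Nat (succ zero)) (vcons Nat zero (succ (succ (succ (succ (succ (succ zero)))))) (vnil Nat)) (vcons Nat zero (succ (succ (succ (succ (succ (succ zero)))))) (vnil Nat))) (refl (Vec Nat (succ zero)) (vcons Nat zero (succ (succ (succ (succ (succ (succ zero)))))) (vnil Nat)))
inferred type:
  Eq (Eq (Vec Nat (succ zero)) (vcons Nat zero (succ (succ (succ (succ (succ (succ zero)))))) (vnil Nat)) (vcons Nat zero (succ (succ (succ (succ (succ (succ zero)))))) (vnil Nat))) (refl (Vec Nat (succ zero)) (vcons Nat zero (succ (succ (succ (succ (succ (succ zero)))))) (vnil Nat))) (refl (Vec Nat (succ zero)) (vcons Nat zero (succ (succ (succ (succ (succ (succ zero)))))) (vnil Nat)))
normal-order step count: 15
already normal: no
first redex: a beta-redex


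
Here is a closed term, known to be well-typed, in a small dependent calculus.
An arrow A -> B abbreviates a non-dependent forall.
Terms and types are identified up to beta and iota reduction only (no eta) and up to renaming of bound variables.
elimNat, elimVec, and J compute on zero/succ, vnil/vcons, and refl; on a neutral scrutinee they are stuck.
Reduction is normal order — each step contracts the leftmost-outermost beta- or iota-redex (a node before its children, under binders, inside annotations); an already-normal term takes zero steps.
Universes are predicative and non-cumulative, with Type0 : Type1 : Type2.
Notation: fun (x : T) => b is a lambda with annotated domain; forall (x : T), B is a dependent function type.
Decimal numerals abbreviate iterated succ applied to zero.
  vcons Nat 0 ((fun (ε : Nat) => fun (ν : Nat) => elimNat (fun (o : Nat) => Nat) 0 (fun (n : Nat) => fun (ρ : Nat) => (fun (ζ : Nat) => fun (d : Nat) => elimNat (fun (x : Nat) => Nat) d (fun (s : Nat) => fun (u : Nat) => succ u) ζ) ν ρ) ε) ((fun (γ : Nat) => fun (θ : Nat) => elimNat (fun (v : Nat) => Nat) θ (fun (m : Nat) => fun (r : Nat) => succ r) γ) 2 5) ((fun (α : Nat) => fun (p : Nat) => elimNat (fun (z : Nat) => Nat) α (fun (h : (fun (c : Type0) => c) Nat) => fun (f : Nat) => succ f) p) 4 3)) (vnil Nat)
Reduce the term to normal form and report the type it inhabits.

resulting normal form:
  vcons Nat 0 49 (vnil Nat)
type:
  Vec Nat 1


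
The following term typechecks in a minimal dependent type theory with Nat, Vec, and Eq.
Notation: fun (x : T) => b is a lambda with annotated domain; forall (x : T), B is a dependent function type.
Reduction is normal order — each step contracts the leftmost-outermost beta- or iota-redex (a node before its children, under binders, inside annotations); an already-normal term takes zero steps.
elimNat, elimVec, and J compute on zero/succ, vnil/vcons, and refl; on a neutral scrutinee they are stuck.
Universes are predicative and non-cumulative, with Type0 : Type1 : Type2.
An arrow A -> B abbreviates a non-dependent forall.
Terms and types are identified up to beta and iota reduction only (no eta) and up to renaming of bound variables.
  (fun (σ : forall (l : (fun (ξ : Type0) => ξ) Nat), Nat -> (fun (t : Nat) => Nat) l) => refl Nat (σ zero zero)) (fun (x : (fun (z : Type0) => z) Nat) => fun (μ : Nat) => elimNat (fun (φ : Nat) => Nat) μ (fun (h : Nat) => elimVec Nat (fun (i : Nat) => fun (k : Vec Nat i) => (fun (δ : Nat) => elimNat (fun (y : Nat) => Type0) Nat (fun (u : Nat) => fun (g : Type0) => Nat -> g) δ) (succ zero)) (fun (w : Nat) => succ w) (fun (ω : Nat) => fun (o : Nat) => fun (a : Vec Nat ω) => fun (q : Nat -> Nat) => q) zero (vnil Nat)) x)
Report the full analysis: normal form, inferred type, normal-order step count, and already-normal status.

normal form:
  refl Nat zero
inferred type:
  Eq Nat zero zero
reduction steps (normal order): 4
already normal: no
first redex: a beta-redex


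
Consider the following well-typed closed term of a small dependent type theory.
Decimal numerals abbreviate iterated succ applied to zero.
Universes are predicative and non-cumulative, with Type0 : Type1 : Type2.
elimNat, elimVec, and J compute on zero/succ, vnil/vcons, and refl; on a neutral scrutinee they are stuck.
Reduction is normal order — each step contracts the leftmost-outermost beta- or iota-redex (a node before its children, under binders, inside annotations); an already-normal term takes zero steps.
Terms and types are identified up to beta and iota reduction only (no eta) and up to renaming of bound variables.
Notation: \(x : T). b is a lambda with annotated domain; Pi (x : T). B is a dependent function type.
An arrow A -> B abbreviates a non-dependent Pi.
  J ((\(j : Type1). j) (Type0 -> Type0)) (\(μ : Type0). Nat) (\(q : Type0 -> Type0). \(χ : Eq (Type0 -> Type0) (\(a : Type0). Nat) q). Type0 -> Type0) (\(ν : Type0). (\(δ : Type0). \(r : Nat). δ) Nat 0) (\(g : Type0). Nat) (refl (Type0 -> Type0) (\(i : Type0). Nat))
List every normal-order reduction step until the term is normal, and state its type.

normal-order reduction:
  J ((\(j : Type1). j) (Type0 -> Type0)) (\(μ : Type0). Nat) (\(q : Type0 -> Type0). \(χ : Eq (Type0 -> Type0) (\(a : Type0). Nat) q). Type0 -> Type0) (\(ν : Type0). (\(δ : Type0). \(r : Nat). δ) Nat 0) (\(g : Type0). Nat) (refl (Type0 -> Type0) (\(i : Type0). Nat))
  ~> \(j : Type0). (\(μ : Type0). \(q : Nat). μ) Nat 0
  ~> \(j : Type0). (\(μ : Nat). Nat) 0
  ~> \(j : Type0). Nat
type:
  Type0 -> Type0


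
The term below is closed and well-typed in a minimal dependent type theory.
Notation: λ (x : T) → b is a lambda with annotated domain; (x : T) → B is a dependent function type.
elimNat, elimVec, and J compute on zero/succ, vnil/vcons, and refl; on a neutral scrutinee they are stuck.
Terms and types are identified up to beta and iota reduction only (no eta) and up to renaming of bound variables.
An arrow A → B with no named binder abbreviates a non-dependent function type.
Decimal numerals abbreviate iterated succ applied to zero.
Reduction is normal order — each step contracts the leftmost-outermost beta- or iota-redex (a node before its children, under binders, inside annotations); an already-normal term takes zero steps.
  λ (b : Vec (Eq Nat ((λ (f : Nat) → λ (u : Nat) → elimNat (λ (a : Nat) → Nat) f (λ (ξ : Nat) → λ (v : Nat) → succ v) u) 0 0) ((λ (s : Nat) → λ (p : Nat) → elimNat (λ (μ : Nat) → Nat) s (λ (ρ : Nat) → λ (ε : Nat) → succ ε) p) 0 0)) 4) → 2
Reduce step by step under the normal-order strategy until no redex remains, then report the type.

reduction (normal order):
  λ (b : Vec (Eq Nat ((λ (f : Nat) → λ (u : Nat) → elimNat (λ (a : Nat) → Nat) f (λ (ξ : Nat) → λ (v : Nat) → succ v) u) 0 0) ((λ (s : Nat) → λ (p : Nat) → elimNat (λ (μ : Nat) → Nat) s (λ (ρ : Nat) → λ (ε : Nat) → succ ε) p) 0 0)) 4) → 2
  ~> λ (b : Vec (Eq Nat ((λ (f : Nat) → elimNat (λ (u : Nat) → Nat) 0 (λ (a : Nat) → λ (ξ : Nat) → succ ξ) f) 0) ((λ (v : Nat) → λ (s : Nat) → elimNat (λ (p : Nat) → Nat) v (λ (μ : Nat) → λ (ρ : Nat) → succ ρ) s) 0 0)) 4) → 2
  ~> λ (b : Vec (Eq Nat (elimNat (λ (f : Nat) → Nat) 0 (λ (u : Nat) → λ (a : Nat) → succ a) 0) ((λ (ξ : Nat) → λ (v : Nat) → elimNat (λ (s : Nat) → Nat) ξ (λ (p : Nat) → λ (μ : Nat) → succ μ) v) 0 0)) 4) → 2
  ~> λ (b : Vec (Eq Nat 0 ((λ (f : Nat) → λ (u : Nat) → elimNat (λ (a : Nat) → Nat) f (λ (ξ : Nat) → λ (v : Nat) → succ v) u) 0 0)) 4) → 2
  ~> λ (b : Vec (Eq Nat 0 ((λ (f : Nat) → elimNat (λ (u : Nat) → Nat) 0 (λ (a : Nat) → λ (ξ : Nat) → succ ξ) f) 0)) 4) → 2
  ~> λ (b : Vec (Eq Nat 0 (elimNat (λ (f : Nat) → Nat) 0 (λ (u : Nat) → λ (a : Nat) → succ a) 0)) 4) → 2
  ~> λ (b : Vec (Eq Nat 0 0) 4) → 2
the term's type:
  Vec (Eq Nat 0 0) 4 → Nat


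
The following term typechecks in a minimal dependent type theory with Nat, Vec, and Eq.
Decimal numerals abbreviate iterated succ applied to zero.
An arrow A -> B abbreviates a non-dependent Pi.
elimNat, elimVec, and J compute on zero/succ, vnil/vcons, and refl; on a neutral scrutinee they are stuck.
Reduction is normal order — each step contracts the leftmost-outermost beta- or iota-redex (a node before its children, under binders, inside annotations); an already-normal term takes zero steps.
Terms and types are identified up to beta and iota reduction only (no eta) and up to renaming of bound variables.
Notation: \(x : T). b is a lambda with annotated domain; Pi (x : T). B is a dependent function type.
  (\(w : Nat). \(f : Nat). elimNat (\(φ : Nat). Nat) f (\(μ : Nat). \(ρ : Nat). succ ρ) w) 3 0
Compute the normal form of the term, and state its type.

reduced normal form:
  3
inferred type:
  Nat


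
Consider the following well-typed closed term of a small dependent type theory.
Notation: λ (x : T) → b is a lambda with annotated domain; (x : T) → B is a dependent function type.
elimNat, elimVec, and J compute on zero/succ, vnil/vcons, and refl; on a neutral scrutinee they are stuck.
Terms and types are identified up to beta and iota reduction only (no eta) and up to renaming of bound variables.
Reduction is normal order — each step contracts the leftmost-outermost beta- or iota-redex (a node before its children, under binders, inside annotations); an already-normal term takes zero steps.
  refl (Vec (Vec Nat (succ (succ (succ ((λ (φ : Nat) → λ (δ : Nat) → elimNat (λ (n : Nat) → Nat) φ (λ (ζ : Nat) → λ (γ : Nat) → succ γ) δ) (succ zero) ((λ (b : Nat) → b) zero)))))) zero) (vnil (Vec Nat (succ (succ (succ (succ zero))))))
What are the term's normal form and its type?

resulting normal form:
  refl (Vec (Vec Nat (succ (succ (succ (succ zero))))) zero) (vnil (Vec Nat (succ (succ (succ (succ zero))))))
type:
  Eq (Vec (Vec Nat (succ (succ (succ (succ zero))))) zero) (vnil (Vec Nat (succ (succ (succ (succ zero)))))) (vnil (Vec Nat (succ (succ (succ (succ zero))))))
observation: the term reaches its normal form after 4 normal-order steps.


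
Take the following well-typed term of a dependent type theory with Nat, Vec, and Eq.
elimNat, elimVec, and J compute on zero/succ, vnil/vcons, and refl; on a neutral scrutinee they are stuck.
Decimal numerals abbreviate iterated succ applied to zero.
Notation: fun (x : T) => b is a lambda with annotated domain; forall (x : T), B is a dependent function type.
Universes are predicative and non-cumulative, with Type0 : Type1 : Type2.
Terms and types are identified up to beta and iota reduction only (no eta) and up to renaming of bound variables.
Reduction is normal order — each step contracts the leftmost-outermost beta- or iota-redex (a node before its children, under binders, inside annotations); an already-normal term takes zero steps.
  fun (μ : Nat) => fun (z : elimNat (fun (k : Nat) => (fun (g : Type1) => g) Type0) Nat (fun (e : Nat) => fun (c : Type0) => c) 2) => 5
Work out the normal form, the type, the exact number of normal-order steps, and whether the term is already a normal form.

normal form:
  fun (μ : Nat) => fun (z : Nat) => 5
type:
  forall (μ : Nat), forall (z : Nat), Nat
steps to reach normal form (normal order): 7
term was already normal: no
first contracted redex: an elimNat iota-redex


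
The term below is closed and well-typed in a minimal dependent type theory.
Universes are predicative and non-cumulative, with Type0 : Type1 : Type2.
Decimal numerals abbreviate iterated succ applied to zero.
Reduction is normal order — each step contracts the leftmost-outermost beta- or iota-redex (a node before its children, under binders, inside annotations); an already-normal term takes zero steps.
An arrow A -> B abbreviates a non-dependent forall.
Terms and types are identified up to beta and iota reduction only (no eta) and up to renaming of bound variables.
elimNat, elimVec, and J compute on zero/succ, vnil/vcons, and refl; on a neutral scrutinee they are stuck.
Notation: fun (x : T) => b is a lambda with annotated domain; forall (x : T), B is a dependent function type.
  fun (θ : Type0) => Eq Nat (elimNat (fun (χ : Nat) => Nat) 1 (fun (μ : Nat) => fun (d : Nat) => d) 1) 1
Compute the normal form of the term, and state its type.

resulting normal form:
  fun (θ : Type0) => Eq Nat 1 1
the term's type:
  Type0 -> Type0


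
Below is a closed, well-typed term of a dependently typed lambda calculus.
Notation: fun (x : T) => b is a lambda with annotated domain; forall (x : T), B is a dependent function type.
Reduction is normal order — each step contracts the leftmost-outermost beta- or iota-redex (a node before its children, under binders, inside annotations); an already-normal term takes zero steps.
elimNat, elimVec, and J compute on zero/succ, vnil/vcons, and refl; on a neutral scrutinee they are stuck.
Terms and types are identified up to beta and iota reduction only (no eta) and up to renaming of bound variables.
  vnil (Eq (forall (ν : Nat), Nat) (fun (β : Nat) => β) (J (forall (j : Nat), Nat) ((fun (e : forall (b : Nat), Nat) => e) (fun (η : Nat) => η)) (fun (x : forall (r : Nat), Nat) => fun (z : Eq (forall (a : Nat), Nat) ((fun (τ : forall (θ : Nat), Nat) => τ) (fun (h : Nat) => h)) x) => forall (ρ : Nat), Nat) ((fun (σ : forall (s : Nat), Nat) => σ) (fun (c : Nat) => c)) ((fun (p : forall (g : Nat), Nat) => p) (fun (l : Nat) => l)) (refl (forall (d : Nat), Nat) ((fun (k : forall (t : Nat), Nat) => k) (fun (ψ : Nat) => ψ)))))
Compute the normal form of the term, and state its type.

reduced normal form:
  vnil (Eq (forall (ν : Nat), Nat) (fun (β : Nat) => β) (fun (j : Nat) => j))
inferred type:
  Vec (Eq (forall (ν : Nat), Nat) (fun (β : Nat) => β) (fun (j : Nat) => j)) zero
observation: reduction starts at a J iota-redex, and 2 normal-order steps reach the normal form.


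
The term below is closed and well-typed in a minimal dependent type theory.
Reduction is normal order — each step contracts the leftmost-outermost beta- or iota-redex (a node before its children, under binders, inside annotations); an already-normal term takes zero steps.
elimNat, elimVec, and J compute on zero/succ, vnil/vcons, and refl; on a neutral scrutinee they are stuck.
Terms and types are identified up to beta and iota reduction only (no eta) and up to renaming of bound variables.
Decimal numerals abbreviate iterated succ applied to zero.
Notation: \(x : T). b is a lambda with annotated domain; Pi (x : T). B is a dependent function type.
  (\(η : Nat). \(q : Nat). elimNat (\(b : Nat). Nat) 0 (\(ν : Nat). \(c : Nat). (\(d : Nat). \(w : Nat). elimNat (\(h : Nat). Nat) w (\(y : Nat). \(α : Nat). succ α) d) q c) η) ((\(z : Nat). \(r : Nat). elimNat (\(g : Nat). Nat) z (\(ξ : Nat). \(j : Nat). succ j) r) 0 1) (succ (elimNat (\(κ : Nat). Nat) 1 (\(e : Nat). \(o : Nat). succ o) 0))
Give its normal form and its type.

resulting normal form:
  2
the term's type:
  Nat
observation: contracting a beta-redex first, the term normalizes in 22 steps.


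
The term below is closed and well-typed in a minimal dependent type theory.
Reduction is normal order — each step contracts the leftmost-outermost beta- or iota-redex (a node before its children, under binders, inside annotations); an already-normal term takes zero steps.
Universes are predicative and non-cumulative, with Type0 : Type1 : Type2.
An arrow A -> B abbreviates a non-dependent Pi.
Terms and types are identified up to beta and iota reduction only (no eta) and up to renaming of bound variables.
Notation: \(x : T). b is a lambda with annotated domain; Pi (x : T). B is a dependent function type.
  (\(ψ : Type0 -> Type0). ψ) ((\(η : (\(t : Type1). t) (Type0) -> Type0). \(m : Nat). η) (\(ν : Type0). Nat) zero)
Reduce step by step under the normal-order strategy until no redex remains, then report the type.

normal-order reduction sequence:
  (\(ψ : Type0 -> Type0). ψ) ((\(η : (\(t : Type1). t) (Type0) -> Type0). \(m : Nat). η) (\(ν : Type0). Nat) zero)
  ~> (\(ψ : (\(η : Type1). η) (Type0) -> Type0). \(t : Nat). ψ) (\(m : Type0). Nat) zero
  ~> (\(ψ : Nat). \(η : Type0). Nat) zero
  ~> \(ψ : Type0). Nat
the term's type:
  Type0 -> Type0


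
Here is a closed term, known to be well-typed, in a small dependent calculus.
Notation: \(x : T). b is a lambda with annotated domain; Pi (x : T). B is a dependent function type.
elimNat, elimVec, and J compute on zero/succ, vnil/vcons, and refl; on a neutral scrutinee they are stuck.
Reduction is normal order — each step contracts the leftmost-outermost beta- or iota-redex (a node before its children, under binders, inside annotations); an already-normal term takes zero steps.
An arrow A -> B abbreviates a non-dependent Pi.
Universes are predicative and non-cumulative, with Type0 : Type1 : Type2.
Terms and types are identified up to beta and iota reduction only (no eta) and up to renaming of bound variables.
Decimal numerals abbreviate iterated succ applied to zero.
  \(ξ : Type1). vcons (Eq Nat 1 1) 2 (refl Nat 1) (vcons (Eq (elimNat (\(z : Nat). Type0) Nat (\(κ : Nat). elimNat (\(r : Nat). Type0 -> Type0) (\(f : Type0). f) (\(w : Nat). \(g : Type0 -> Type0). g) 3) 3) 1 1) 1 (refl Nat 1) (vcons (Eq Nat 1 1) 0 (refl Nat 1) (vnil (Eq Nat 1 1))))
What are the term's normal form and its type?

normal form:
  \(ξ : Type1). vcons (Eq Nat 1 1) 2 (refl Nat 1) (vcons (Eq Nat 1 1) 1 (refl Nat 1) (vcons (Eq Nat 1 1) 0 (refl Nat 1) (vnil (Eq Nat 1 1))))
inferred type:
  Type1 -> Vec (Eq Nat 1 1) 3


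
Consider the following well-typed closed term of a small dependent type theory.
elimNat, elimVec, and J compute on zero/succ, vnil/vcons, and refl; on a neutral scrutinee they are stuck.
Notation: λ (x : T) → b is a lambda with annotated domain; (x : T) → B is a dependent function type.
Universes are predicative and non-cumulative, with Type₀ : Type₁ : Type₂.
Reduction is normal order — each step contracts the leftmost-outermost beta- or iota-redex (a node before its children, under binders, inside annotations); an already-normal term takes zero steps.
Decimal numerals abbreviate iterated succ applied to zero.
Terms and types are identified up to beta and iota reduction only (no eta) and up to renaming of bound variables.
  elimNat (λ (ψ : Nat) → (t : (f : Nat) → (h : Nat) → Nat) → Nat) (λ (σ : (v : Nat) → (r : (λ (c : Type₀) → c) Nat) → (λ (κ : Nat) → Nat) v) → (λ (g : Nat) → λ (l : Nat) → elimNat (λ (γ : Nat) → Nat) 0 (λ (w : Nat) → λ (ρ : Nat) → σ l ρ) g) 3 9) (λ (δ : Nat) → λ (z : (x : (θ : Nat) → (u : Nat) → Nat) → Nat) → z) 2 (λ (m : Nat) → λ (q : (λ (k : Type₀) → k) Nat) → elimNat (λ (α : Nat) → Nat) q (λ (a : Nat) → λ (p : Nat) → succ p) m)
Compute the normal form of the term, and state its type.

resulting normal form:
  27
the term's type:
  Nat
observation: the first redex contracted is an elimNat iota-redex; the normal form is reached in 110 normal-order steps.


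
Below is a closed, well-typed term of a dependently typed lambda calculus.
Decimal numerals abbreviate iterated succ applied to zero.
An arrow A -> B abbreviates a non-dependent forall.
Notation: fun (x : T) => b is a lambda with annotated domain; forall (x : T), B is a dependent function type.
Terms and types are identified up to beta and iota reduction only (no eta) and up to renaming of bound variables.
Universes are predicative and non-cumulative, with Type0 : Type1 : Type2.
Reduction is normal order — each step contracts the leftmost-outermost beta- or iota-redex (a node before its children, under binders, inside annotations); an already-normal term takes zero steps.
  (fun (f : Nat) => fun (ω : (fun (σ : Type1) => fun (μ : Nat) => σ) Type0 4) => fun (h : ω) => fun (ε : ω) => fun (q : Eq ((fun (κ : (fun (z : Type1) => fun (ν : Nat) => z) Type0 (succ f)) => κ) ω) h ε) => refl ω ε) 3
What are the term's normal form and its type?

resulting normal form:
  fun (f : Type0) => fun (ω : f) => fun (σ : f) => fun (μ : Eq f ω σ) => refl f σ
the term's type:
  forall (f : Type0), forall (ω : f), forall (σ : f), Eq f ω σ -> Eq f σ σ
observation: the term reaches its normal form after 4 normal-order steps.


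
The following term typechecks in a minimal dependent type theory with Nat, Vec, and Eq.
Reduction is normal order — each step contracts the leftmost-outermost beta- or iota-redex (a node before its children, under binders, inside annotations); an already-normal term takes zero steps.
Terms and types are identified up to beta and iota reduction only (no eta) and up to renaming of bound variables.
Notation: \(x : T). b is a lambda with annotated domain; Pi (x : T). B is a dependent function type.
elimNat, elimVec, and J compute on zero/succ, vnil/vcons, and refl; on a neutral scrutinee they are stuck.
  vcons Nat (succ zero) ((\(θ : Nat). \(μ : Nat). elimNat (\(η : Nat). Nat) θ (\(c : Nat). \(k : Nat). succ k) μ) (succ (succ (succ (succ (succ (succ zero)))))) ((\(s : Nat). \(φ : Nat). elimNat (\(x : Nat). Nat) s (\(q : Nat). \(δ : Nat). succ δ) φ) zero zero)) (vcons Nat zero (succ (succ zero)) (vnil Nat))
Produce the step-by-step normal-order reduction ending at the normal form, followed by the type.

normal-order reduction:
  vcons Nat (succ zero) ((\(θ : Nat). \(μ : Nat). elimNat (\(η : Nat). Nat) θ (\(c : Nat). \(k : Nat). succ k) μ) (succ (succ (succ (succ (succ (succ zero)))))) ((\(s : Nat). \(φ : Nat). elimNat (\(x : Nat). Nat) s (\(q : Nat). \(δ : Nat). succ δ) φ) zero zero)) (vcons Nat zero (succ (succ zero)) (vnil Nat))
  ~> vcons Nat (succ zero) ((\(θ : Nat). elimNat (\(μ : Nat). Nat) (succ (succ (succ (succ (succ (succ zero)))))) (\(η : Nat). \(c : Nat). succ c) θ) ((\(k : Nat). \(s : Nat). elimNat (\(φ : Nat). Nat) k (\(x : Nat). \(q : Nat). succ q) s) zero zero)) (vcons Nat zero (succ (succ zero)) (vnil Nat))
  ~> vcons Nat (succ zero) (elimNat (\(θ : Nat). Nat) (succ (succ (succ (succ (succ (succ zero)))))) (\(μ : Nat). \(η : Nat). succ η) ((\(c : Nat). \(k : Nat). elimNat (\(s : Nat). Nat) c (\(φ : Nat). \(x : Nat). succ x) k) zero zero)) (vcons Nat zero (succ (succ zero)) (vnil Nat))
  ~> vcons Nat (succ zero) (elimNat (\(θ : Nat). Nat) (succ (succ (succ (succ (succ (succ zero)))))) (\(μ : Nat). \(η : Nat). succ η) ((\(c : Nat). elimNat (\(k : Nat). Nat) zero (\(s : Nat). \(φ : Nat). succ φ) c) zero)) (vcons Nat zero (succ (succ zero)) (vnil Nat))
  ~> vcons Nat (succ zero) (elimNat (\(θ : Nat). Nat) (succ (succ (succ (succ (succ (succ zero)))))) (\(μ : Nat). \(η : Nat). succ η) (elimNat (\(c : Nat). Nat) zero (\(k : Nat). \(s : Nat). succ s) zero)) (vcons Nat zero (succ (succ zero)) (vnil Nat))
  ~> vcons Nat (succ zero) (elimNat (\(θ : Nat). Nat) (succ (succ (succ (succ (succ (succ zero)))))) (\(μ : Nat). \(η : Nat). succ η) zero) (vcons Nat zero (succ (succ zero)) (vnil Nat))
  ~> vcons Nat (succ zero) (succ (succ (succ (succ (succ (succ zero)))))) (vcons Nat zero (succ (succ zero)) (vnil Nat))
the term's type:
  Vec Nat (succ (succ zero))


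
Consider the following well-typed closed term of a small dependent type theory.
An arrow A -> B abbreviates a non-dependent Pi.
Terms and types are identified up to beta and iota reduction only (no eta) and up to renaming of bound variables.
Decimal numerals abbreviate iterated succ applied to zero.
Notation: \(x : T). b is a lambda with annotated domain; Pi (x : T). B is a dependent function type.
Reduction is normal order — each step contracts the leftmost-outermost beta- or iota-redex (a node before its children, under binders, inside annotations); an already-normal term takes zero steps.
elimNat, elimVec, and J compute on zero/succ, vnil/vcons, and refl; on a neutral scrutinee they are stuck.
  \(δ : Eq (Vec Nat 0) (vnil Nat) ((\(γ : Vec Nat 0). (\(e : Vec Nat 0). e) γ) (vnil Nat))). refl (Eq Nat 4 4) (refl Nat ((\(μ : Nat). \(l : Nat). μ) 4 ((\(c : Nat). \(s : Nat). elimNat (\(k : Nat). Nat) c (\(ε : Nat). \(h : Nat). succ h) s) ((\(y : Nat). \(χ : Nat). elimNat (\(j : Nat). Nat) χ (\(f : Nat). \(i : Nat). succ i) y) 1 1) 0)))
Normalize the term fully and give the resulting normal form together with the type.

normal form:
  \(δ : Eq (Vec Nat 0) (vnil Nat) (vnil Nat)). refl (Eq Nat 4 4) (refl Nat 4)
type:
  Eq (Vec Nat 0) (vnil Nat) (vnil Nat) -> Eq (Eq Nat 4 4) (refl Nat 4) (refl Nat 4)
observation: 4 normal-order steps normalize the term, beginning with a beta-redex.


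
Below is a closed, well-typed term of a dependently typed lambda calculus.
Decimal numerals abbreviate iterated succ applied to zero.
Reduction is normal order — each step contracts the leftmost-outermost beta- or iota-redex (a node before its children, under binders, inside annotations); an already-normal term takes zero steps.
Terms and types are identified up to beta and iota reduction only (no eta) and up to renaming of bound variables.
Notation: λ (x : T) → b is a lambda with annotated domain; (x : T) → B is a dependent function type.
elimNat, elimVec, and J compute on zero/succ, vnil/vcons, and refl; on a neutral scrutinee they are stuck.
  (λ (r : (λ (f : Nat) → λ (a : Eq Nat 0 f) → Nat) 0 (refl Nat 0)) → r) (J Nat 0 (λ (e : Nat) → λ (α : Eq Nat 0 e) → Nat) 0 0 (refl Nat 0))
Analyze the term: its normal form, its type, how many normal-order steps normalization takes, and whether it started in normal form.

resulting normal form:
  0
inferred type:
  Nat
reduction steps (normal order): 2
already normal: no
first contracted redex: a beta-redex


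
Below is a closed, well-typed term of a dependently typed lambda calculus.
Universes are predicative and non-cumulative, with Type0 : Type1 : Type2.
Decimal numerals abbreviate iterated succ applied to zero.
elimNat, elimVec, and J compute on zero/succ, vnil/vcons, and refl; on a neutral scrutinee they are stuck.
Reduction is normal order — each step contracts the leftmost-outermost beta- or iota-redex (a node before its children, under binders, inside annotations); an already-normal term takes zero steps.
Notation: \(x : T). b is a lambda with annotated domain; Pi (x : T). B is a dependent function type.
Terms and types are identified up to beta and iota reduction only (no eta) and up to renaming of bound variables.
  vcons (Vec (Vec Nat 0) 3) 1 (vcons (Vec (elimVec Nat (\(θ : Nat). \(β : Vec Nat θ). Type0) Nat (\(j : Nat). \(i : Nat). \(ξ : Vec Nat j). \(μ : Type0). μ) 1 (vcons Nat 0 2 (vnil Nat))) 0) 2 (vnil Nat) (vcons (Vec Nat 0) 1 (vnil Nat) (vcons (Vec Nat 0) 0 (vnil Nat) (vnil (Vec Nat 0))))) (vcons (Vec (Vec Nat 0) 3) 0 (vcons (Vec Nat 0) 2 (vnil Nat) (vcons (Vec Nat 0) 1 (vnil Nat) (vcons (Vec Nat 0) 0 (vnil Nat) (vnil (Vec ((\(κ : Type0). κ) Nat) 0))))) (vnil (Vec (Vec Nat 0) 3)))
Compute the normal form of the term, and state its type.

resulting normal form:
  vcons (Vec (Vec Nat 0) 3) 1 (vcons (Vec Nat 0) 2 (vnil Nat) (vcons (Vec Nat 0) 1 (vnil Nat) (vcons (Vec Nat 0) 0 (vnil Nat) (vnil (Vec Nat 0))))) (vcons (Vec (Vec Nat 0) 3) 0 (vcons (Vec Nat 0) 2 (vnil Nat) (vcons (Vec Nat 0) 1 (vnil Nat) (vcons (Vec Nat 0) 0 (vnil Nat) (vnil (Vec Nat 0))))) (vnil (Vec (Vec Nat 0) 3)))
the term's type:
  Vec (Vec (Vec Nat 0) 3) 2


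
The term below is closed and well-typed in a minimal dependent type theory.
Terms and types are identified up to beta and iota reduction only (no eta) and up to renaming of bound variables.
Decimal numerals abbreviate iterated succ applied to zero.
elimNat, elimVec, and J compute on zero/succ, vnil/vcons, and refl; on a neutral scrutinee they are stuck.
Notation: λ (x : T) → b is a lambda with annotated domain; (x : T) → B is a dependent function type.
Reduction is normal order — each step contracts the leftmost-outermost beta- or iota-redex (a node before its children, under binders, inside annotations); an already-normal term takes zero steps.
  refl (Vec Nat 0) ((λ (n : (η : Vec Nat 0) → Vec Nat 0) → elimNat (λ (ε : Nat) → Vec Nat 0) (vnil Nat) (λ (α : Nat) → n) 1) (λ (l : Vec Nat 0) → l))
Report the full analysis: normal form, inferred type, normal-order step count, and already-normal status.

resulting normal form:
  refl (Vec Nat 0) (vnil Nat)
the term's type:
  Eq (Vec Nat 0) (vnil Nat) (vnil Nat)
reduction steps (normal order): 5
term was already normal: no
first redex: a beta-redex
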